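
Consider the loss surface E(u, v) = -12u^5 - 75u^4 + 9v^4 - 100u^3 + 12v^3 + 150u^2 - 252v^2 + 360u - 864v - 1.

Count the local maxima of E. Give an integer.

2

E separates as a function of u plus a function of v, so ∇E=0 decouples.
∂E/∂u = -60(u - 1)(u + 1)(u + 2)(u + 3) = 0 at u ∈ {-3, -2, -1, 1}; ∂E/∂v = 36(v - 4)(v + 2)(v + 3) = 0 at v ∈ {-3, -2, 4}.
The Hessian is diagonal: diag(E_uu, E_vv). Second derivatives: E_uu(-3)=480, E_uu(-2)=-180, E_uu(-1)=240, E_uu(1)=-1440; E_vv(-3)=252, E_vv(-2)=-216, E_vv(4)=1512.
Local maxima occur where both diagonal entries negative: (-2, -2), (1, -2). Count: 2.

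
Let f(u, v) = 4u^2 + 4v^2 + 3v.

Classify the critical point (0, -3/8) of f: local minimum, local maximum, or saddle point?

local minimum

The Hessian of f is constant: H = [[8, 0], [0, 8]].
det(H) = 8·8 − 0² = 64.
det(H) > 0 and tr(H) = 16 > 0, so H is positive definite and the point is a local minimum.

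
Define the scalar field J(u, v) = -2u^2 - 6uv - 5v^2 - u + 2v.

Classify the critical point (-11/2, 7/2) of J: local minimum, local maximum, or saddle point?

local maximum

The Hessian of J is constant: H = [[-4, -6], [-6, -10]].
det(H) = (-4)·(-10) − (-6)² = 4.
det(H) > 0 and tr(H) = -14 < 0, so H is negative definite and the point is a local maximum.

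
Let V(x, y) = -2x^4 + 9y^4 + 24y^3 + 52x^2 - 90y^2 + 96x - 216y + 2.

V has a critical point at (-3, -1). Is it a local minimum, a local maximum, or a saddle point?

local maximum

The mixed partial ∂²V/∂x∂y is 0, so the Hessian at any point is diag(V_xx, V_yy) = diag(8(-3x^2 + 13), 36(3y^2 + 4y - 5)).
At (-3, -1): H = diag(-112, -216).
Both eigenvalues are negative, so H is negative definite: a local maximum.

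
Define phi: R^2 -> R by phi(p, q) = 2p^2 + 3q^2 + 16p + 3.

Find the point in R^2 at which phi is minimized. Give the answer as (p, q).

phi(p,q) separates as A(p) + B(q) + 3, so its minimum is min A + min B + 3.
A'(p) = 4p + 16 vanishes at p ∈ {-4}; B'(q) = 6q vanishes at q ∈ {0}.
Local minima of A (where A''>0): A(-4)=-32. Local minima of B: B(0)=0.
So the global minimum of phi is A(-4) + B(0) + 3 = -32 + 0 + 3 = -29, attained at (-4, 0).

(-4, 0)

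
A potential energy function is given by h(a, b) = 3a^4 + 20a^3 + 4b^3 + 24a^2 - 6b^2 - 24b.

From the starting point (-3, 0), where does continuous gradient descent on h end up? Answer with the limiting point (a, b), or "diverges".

h is separable, so gradient descent decouples: a follows -∂h/∂a, b follows -∂h/∂b.
∂h/∂a = 12a(a + 1)(a + 4); at a=-3 this is 72, so a decreases.
∂h/∂b = 12(b - 2)(b + 1); at b=0 this is -24, so b increases.
a converges to its nearest critical value -4 (a local min of the a-part); b converges to 2. The iterate converges to (-4, 2).

(-4, 2)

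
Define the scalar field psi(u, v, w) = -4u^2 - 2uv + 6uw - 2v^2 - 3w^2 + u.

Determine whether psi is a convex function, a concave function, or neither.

psi is quadratic, so its Hessian is the constant matrix H = [[-8, -2, 6], [-2, -4, 0], [6, 0, -6]].
Leading principal minors: -8, 28, -24.
Signs alternate −, +, − ⇒ H ≺ 0 ⇒ concave.

concave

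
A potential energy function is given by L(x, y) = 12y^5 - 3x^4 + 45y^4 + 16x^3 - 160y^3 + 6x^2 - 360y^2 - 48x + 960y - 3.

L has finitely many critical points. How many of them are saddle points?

L separates as a function of x plus a function of y, so ∇L=0 decouples.
∂L/∂x = -12(x - 4)(x - 1)(x + 1) = 0 at x ∈ {-1, 1, 4}; ∂L/∂y = 60(y - 2)(y - 1)(y + 2)(y + 4) = 0 at y ∈ {-4, -2, 1, 2}.
The Hessian is diagonal: diag(L_xx, L_yy). Second derivatives: L_xx(-1)=-120, L_xx(1)=72, L_xx(4)=-180; L_yy(-4)=-3600, L_yy(-2)=1440, L_yy(1)=-900, L_yy(2)=1440.
Saddle points occur where the two diagonal entries have opposite signs: (-1, -2), (-1, 2), (1, -4), (1, 1), (4, -2), (4, 2). Count: 6.

6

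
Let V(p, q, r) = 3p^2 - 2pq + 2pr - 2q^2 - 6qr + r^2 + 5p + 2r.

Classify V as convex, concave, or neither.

neither

V is quadratic, so its Hessian is the constant matrix H = [[6, -2, 2], [-2, -4, -6], [2, -6, 2]].
Leading principal minors: 6, -28, -208.
Neither pattern holds ⇒ H is indefinite ⇒ neither convex nor concave.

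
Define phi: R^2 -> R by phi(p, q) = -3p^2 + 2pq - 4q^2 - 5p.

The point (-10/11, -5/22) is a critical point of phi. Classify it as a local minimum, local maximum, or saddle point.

local maximum

The Hessian of phi is constant: H = [[-6, 2], [2, -8]].
det(H) = (-6)·(-8) − 2² = 44.
det(H) > 0 and tr(H) = -14 < 0, so H is negative definite and the point is a local maximum.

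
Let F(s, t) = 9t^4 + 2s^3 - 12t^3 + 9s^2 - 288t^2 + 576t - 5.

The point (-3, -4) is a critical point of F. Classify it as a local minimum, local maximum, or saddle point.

saddle point

The mixed partial ∂²F/∂s∂t is 0, so the Hessian at any point is diag(F_ss, F_tt) = diag(6(2s + 3), 36(3t^2 - 2t - 16)).
At (-3, -4): H = diag(-18, 1440).
The eigenvalues have opposite signs, so H is indefinite: a saddle point.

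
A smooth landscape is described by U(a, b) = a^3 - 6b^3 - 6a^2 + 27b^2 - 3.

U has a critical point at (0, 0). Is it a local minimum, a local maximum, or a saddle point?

saddle point

The mixed partial ∂²U/∂a∂b is 0, so the Hessian at any point is diag(U_aa, U_bb) = diag(6(a - 2), 18(-2b + 3)).
At (0, 0): H = diag(-12, 54).
The eigenvalues have opposite signs, so H is indefinite: a saddle point.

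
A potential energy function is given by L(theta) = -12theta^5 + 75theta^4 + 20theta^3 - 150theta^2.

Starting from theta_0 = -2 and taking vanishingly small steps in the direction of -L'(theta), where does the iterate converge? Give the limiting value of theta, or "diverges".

-1

L'(theta) = -60theta(theta - 5)(theta - 1)(theta + 1), so L'(-2) = -2520.
Gradient descent moves in the -L' direction, i.e. theta is increasing.
The nearest critical point in that direction is theta = -1, where L'' = 720 > 0 (a local minimum). The iterate converges there.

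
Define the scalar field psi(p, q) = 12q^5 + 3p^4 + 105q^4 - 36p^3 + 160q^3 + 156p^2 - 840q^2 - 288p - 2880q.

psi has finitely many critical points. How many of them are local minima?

psi separates as a function of p plus a function of q, so ∇psi=0 decouples.
∂psi/∂p = 12(p - 4)(p - 3)(p - 2) = 0 at p ∈ {2, 3, 4}; ∂psi/∂q = 60(q - 2)(q + 2)(q + 3)(q + 4) = 0 at q ∈ {-4, -3, -2, 2}.
The Hessian is diagonal: diag(psi_pp, psi_qq). Second derivatives: psi_pp(2)=24, psi_pp(3)=-12, psi_pp(4)=24; psi_qq(-4)=-720, psi_qq(-3)=300, psi_qq(-2)=-480, psi_qq(2)=7200.
Local minima occur where both diagonal entries positive: (2, -3), (2, 2), (4, -3), (4, 2). Count: 4.

4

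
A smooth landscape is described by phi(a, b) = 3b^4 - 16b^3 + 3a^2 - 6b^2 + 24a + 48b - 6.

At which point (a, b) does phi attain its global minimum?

(-4, 4)

phi(a,b) separates as P(a) + Q(b) − 6, so its minimum is min P + min Q − 6.
P'(a) = 6a + 24 vanishes at a ∈ {-4}; Q'(b) = 12(b - 4)(b - 1)(b + 1) vanishes at b ∈ {-1, 1, 4}.
Local minima of P (where P''>0): P(-4)=-48. Local minima of Q: Q(-1)=-35, Q(4)=-160.
So the global minimum of phi is P(-4) + Q(4) − 6 = -48 − 160 − 6 = -214, attained at (-4, 4).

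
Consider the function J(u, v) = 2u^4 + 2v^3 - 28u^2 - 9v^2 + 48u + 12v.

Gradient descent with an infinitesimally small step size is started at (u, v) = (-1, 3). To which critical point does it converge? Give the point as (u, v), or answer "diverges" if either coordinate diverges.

J is separable, so gradient descent decouples: u follows -∂J/∂u, v follows -∂J/∂v.
∂J/∂u = 8(u - 2)(u - 1)(u + 3); at u=-1 this is 96, so u decreases.
∂J/∂v = 6(v - 2)(v - 1); at v=3 this is 12, so v decreases.
u converges to its nearest critical value -3 (a local min of the u-part); v converges to 2. The iterate converges to (-3, 2).

(-3, 2)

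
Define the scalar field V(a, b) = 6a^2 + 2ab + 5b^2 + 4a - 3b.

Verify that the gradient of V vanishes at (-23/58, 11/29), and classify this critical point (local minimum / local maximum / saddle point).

local minimum

∇V = (12a + 2b + 4, 2a + 10b - 3); substituting (-23/58, 11/29) gives ∇V = (0, 0), so (-23/58, 11/29) is indeed a critical point.
The Hessian of V is constant: H = [[12, 2], [2, 10]].
det(H) = 12·10 − 2² = 116.
det(H) > 0 and tr(H) = 22 > 0, so H is positive definite and the point is a local minimum.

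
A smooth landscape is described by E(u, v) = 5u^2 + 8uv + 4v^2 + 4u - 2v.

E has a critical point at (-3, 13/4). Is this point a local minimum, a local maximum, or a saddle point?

local minimum

The Hessian of E is constant: H = [[10, 8], [8, 8]].
det(H) = 10·8 − 8² = 16.
det(H) > 0 and tr(H) = 18 > 0, so H is positive definite and the point is a local minimum.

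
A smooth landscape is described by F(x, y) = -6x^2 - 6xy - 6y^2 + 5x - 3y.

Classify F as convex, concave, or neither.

F is quadratic, so its Hessian is the constant matrix H = [[-12, -6], [-6, -12]].
det(H) = 108, tr(H) = -24.
det(H) > 0 and tr(H) < 0, so H is negative definite everywhere: concave.

concave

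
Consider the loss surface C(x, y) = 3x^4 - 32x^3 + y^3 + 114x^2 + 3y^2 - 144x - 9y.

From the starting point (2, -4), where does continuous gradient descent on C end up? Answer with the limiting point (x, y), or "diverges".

C is separable, so gradient descent decouples: x follows -∂C/∂x, y follows -∂C/∂y.
∂C/∂x = 12(x - 4)(x - 3)(x - 1); at x=2 this is 24, so x decreases.
∂C/∂y = 3(y - 1)(y + 3); at y=-4 this is 15, so y decreases.
The y-coordinate has no critical point in that direction and runs off to infinity.

diverges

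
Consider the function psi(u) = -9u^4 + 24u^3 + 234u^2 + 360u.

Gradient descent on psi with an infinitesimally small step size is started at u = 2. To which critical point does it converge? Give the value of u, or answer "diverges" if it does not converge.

-1

psi'(u) = -36(u - 5)(u + 1)(u + 2), so psi'(2) = 1296.
Gradient descent moves in the -psi' direction, i.e. u is decreasing.
The nearest critical point in that direction is u = -1, where psi'' = 216 > 0 (a local minimum). The iterate converges there.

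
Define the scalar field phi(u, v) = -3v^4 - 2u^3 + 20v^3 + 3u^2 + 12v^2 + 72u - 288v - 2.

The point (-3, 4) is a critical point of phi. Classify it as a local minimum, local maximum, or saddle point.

saddle point

The mixed partial ∂²phi/∂u∂v is 0, so the Hessian at any point is diag(phi_uu, phi_vv) = diag(6(-2u + 1), 12(-3v^2 + 10v + 2)).
At (-3, 4): H = diag(42, -72).
The eigenvalues have opposite signs, so H is indefinite: a saddle point.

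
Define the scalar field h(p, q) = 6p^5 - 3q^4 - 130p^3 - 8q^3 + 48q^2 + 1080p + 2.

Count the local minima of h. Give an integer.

2

h separates as a function of p plus a function of q, so ∇h=0 decouples.
∂h/∂p = 30(p - 3)(p - 2)(p + 2)(p + 3) = 0 at p ∈ {-3, -2, 2, 3}; ∂h/∂q = -12q(q - 2)(q + 4) = 0 at q ∈ {-4, 0, 2}.
The Hessian is diagonal: diag(h_pp, h_qq). Second derivatives: h_pp(-3)=-900, h_pp(-2)=600, h_pp(2)=-600, h_pp(3)=900; h_qq(-4)=-288, h_qq(0)=96, h_qq(2)=-144.
Local minima occur where both diagonal entries positive: (-2, 0), (3, 0). Count: 2.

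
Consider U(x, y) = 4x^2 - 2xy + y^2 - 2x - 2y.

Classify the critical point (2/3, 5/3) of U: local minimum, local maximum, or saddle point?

local minimum

The Hessian of U is constant: H = [[8, -2], [-2, 2]].
det(H) = 8·2 − (-2)² = 12.
det(H) > 0 and tr(H) = 10 > 0, so H is positive definite and the point is a local minimum.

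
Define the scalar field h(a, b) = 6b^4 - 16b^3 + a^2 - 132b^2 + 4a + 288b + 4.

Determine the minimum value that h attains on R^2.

h(a,b) separates as P(a) + Q(b) + 4, so its minimum is min P + min Q + 4.
P'(a) = 2a + 4 vanishes at a ∈ {-2}; Q'(b) = 24(b - 4)(b - 1)(b + 3) vanishes at b ∈ {-3, 1, 4}.
Local minima of P (where P''>0): P(-2)=-4. Local minima of Q: Q(-3)=-1134, Q(4)=-448.
So the global minimum of h is P(-2) + Q(-3) + 4 = -4 − 1134 + 4 = -1134, attained at (-2, -3).

-1134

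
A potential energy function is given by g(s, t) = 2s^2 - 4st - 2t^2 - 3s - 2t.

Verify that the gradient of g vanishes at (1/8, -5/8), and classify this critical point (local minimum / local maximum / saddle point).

saddle point

∇g = (4s - 4t - 3, -4s - 4t - 2); substituting (1/8, -5/8) gives ∇g = (0, 0), so (1/8, -5/8) is indeed a critical point.
The Hessian of g is constant: H = [[4, -4], [-4, -4]].
det(H) = 4·(-4) − (-4)² = -32.
Since det(H) < 0, H is indefinite and the critical point is a saddle point.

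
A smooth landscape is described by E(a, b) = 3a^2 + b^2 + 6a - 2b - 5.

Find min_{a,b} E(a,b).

E(a,b) separates as P(a) + Q(b) − 5, so its minimum is min P + min Q − 5.
P'(a) = 6a + 6 vanishes at a ∈ {-1}; Q'(b) = 2b - 2 vanishes at b ∈ {1}.
Local minima of P (where P''>0): P(-1)=-3. Local minima of Q: Q(1)=-1.
So the global minimum of E is P(-1) + Q(1) − 5 = -3 − 1 − 5 = -9, attained at (-1, 1).

-9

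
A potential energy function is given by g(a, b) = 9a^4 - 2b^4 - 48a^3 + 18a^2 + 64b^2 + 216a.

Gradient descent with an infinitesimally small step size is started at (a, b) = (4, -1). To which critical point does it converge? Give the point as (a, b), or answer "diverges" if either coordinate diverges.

g is separable, so gradient descent decouples: a follows -∂g/∂a, b follows -∂g/∂b.
∂g/∂a = 36(a - 3)(a - 2)(a + 1); at a=4 this is 360, so a decreases.
∂g/∂b = -8b(b - 4)(b + 4); at b=-1 this is -120, so b increases.
a converges to its nearest critical value 3 (a local min of the a-part); b converges to 0. The iterate converges to (3, 0).

(3, 0)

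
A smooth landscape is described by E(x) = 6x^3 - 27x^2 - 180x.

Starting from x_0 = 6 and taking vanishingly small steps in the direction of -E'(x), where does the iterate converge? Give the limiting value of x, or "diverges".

5

E'(x) = 18(x - 5)(x + 2), so E'(6) = 144.
Gradient descent moves in the -E' direction, i.e. x is decreasing.
The nearest critical point in that direction is x = 5, where E'' = 126 > 0 (a local minimum). The iterate converges there.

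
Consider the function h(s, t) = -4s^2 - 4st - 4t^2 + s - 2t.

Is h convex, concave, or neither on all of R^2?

h is quadratic, so its Hessian is the constant matrix H = [[-8, -4], [-4, -8]].
det(H) = 48, tr(H) = -16.
det(H) > 0 and tr(H) < 0, so H is negative definite everywhere: concave.

concave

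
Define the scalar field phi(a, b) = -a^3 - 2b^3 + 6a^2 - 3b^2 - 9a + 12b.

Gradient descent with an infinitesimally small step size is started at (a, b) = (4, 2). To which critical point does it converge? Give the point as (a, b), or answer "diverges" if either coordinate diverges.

diverges

phi is separable, so gradient descent decouples: a follows -∂phi/∂a, b follows -∂phi/∂b.
∂phi/∂a = -3(a - 3)(a - 1); at a=4 this is -9, so a increases.
∂phi/∂b = -6(b - 1)(b + 2); at b=2 this is -24, so b increases.
The a-coordinate has no critical point in that direction and runs off to infinity.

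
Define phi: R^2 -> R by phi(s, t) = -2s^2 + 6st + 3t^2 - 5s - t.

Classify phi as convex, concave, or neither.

neither

phi is quadratic, so its Hessian is the constant matrix H = [[-4, 6], [6, 6]].
det(H) = -60, tr(H) = 2.
det(H) < 0, so H is indefinite: neither convex nor concave.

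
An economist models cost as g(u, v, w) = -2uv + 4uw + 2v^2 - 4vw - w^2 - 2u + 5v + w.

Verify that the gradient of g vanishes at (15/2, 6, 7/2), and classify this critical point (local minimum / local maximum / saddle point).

saddle point

∇g = (-2v + 4w - 2, -2u + 4v - 4w + 5, 4u - 4v - 2w + 1); substituting (15/2, 6, 7/2) gives ∇g = (0, 0, 0), so (15/2, 6, 7/2) is indeed a critical point.
The Hessian is constant: H = [[0, -2, 4], [-2, 4, -4], [4, -4, -2]].
Leading principal minors: Δ₁ = 0, Δ₂ = -4, Δ₃ = 8.
The minors fit neither the all-positive nor the alternating-sign pattern, so H is indefinite: a saddle point.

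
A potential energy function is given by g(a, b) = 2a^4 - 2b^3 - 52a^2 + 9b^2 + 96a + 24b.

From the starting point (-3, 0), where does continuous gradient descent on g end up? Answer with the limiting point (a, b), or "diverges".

g is separable, so gradient descent decouples: a follows -∂g/∂a, b follows -∂g/∂b.
∂g/∂a = 8(a - 3)(a - 1)(a + 4); at a=-3 this is 192, so a decreases.
∂g/∂b = -6(b - 4)(b + 1); at b=0 this is 24, so b decreases.
a converges to its nearest critical value -4 (a local min of the a-part); b converges to -1. The iterate converges to (-4, -1).

(-4, -1)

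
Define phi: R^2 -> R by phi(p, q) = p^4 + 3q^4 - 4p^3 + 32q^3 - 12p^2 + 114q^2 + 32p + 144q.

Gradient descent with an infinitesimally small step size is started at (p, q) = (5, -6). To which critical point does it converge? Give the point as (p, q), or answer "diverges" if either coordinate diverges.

phi is separable, so gradient descent decouples: p follows -∂phi/∂p, q follows -∂phi/∂q.
∂phi/∂p = 4(p - 4)(p - 1)(p + 2); at p=5 this is 112, so p decreases.
∂phi/∂q = 12(q + 1)(q + 3)(q + 4); at q=-6 this is -360, so q increases.
p converges to its nearest critical value 4 (a local min of the p-part); q converges to -4. The iterate converges to (4, -4).

(4, -4)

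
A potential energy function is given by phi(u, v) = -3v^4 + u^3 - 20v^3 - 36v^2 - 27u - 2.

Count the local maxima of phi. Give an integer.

phi separates as a function of u plus a function of v, so ∇phi=0 decouples.
∂phi/∂u = 3(u - 3)(u + 3) = 0 at u ∈ {-3, 3}; ∂phi/∂v = -12v(v + 2)(v + 3) = 0 at v ∈ {-3, -2, 0}.
The Hessian is diagonal: diag(phi_uu, phi_vv). Second derivatives: phi_uu(-3)=-18, phi_uu(3)=18; phi_vv(-3)=-36, phi_vv(-2)=24, phi_vv(0)=-72.
Local maxima occur where both diagonal entries negative: (-3, -3), (-3, 0). Count: 2.

2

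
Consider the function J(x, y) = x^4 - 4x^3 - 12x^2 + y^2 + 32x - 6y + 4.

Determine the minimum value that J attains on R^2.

J(x,y) separates as P(x) + Q(y) + 4, so its minimum is min P + min Q + 4.
P'(x) = 4(x - 4)(x - 1)(x + 2) vanishes at x ∈ {-2, 1, 4}; Q'(y) = 2y - 6 vanishes at y ∈ {3}.
Local minima of P (where P''>0): P(-2)=-64, P(4)=-64. Local minima of Q: Q(3)=-9.
So the global minimum of J is P(-2) + Q(3) + 4 = -64 − 9 + 4 = -69, attained at (-2, 3).

-69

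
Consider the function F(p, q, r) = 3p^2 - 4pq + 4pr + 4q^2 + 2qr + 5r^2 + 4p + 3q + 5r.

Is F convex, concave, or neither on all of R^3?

F is quadratic, so its Hessian is the constant matrix H = [[6, -4, 4], [-4, 8, 2], [4, 2, 10]].
Leading principal minors: 6, 32, 104.
All positive ⇒ H ≻ 0 ⇒ convex.

convex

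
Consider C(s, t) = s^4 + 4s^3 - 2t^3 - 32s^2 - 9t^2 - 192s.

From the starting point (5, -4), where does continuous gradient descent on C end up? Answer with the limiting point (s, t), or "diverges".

(4, -3)

C is separable, so gradient descent decouples: s follows -∂C/∂s, t follows -∂C/∂t.
∂C/∂s = 4(s - 4)(s + 3)(s + 4); at s=5 this is 288, so s decreases.
∂C/∂t = -6t(t + 3); at t=-4 this is -24, so t increases.
s converges to its nearest critical value 4 (a local min of the s-part); t converges to -3. The iterate converges to (4, -3).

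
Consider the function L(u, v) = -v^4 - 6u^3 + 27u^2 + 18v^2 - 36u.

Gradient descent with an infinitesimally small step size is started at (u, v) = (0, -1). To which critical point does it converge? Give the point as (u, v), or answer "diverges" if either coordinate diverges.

(1, 0)

L is separable, so gradient descent decouples: u follows -∂L/∂u, v follows -∂L/∂v.
∂L/∂u = -18(u - 2)(u - 1); at u=0 this is -36, so u increases.
∂L/∂v = -4v(v - 3)(v + 3); at v=-1 this is -32, so v increases.
u converges to its nearest critical value 1 (a local min of the u-part); v converges to 0. The iterate converges to (1, 0).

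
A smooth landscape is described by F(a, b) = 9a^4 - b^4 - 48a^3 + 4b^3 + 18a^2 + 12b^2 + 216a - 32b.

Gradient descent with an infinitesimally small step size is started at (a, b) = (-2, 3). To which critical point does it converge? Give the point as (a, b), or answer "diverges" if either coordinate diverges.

F is separable, so gradient descent decouples: a follows -∂F/∂a, b follows -∂F/∂b.
∂F/∂a = 36(a - 3)(a - 2)(a + 1); at a=-2 this is -720, so a increases.
∂F/∂b = -4(b - 4)(b - 1)(b + 2); at b=3 this is 40, so b decreases.
a converges to its nearest critical value -1 (a local min of the a-part); b converges to 1. The iterate converges to (-1, 1).

(-1, 1)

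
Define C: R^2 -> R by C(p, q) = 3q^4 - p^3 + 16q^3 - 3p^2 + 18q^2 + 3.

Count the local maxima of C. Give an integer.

1

C separates as a function of p plus a function of q, so ∇C=0 decouples.
∂C/∂p = -3p(p + 2) = 0 at p ∈ {-2, 0}; ∂C/∂q = 12q(q + 1)(q + 3) = 0 at q ∈ {-3, -1, 0}.
The Hessian is diagonal: diag(C_pp, C_qq). Second derivatives: C_pp(-2)=6, C_pp(0)=-6; C_qq(-3)=72, C_qq(-1)=-24, C_qq(0)=36.
Local maxima occur where both diagonal entries negative: (0, -1). Count: 1.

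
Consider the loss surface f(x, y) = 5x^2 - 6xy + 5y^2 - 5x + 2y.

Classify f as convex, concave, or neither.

convex

f is quadratic, so its Hessian is the constant matrix H = [[10, -6], [-6, 10]].
det(H) = 64, tr(H) = 20.
det(H) > 0 and tr(H) > 0, so H is positive definite everywhere: convex.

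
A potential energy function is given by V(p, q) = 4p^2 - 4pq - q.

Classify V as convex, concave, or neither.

neither

V is quadratic, so its Hessian is the constant matrix H = [[8, -4], [-4, 0]].
det(H) = -16, tr(H) = 8.
det(H) < 0, so H is indefinite: neither convex nor concave.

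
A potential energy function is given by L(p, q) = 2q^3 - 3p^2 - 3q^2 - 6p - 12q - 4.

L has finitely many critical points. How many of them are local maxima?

1

L separates as a function of p plus a function of q, so ∇L=0 decouples.
∂L/∂p = -6(p + 1) = 0 at p ∈ {-1}; ∂L/∂q = 6(q - 2)(q + 1) = 0 at q ∈ {-1, 2}.
The Hessian is diagonal: diag(L_pp, L_qq). Second derivatives: L_pp(-1)=-6; L_qq(-1)=-18, L_qq(2)=18.
Local maxima occur where both diagonal entries negative: (-1, -1). Count: 1.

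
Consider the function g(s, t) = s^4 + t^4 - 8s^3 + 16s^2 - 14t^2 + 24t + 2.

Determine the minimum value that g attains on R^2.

-115

g(s,t) separates as P(s) + Q(t) + 2, so its minimum is min P + min Q + 2.
P'(s) = 4s(s - 4)(s - 2) vanishes at s ∈ {0, 2, 4}; Q'(t) = 4(t - 2)(t - 1)(t + 3) vanishes at t ∈ {-3, 1, 2}.
Local minima of P (where P''>0): P(0)=0, P(4)=0. Local minima of Q: Q(-3)=-117, Q(2)=8.
So the global minimum of g is P(0) + Q(-3) + 2 = 0 − 117 + 2 = -115, attained at (0, -3).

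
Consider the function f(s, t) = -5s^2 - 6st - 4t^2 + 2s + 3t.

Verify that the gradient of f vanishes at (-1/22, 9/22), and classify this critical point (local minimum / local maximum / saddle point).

∇f = (-10s - 6t + 2, -6s - 8t + 3); substituting (-1/22, 9/22) gives ∇f = (0, 0), so (-1/22, 9/22) is indeed a critical point.
The Hessian of f is constant: H = [[-10, -6], [-6, -8]].
det(H) = (-10)·(-8) − (-6)² = 44.
det(H) > 0 and tr(H) = -18 < 0, so H is negative definite and the point is a local maximum.

local maximum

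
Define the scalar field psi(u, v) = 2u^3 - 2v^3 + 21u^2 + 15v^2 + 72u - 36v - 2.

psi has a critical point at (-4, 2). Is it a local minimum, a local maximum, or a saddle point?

The mixed partial ∂²psi/∂u∂v is 0, so the Hessian at any point is diag(psi_uu, psi_vv) = diag(6(2u + 7), 6(-2v + 5)).
At (-4, 2): H = diag(-6, 6).
The eigenvalues have opposite signs, so H is indefinite: a saddle point.

saddle point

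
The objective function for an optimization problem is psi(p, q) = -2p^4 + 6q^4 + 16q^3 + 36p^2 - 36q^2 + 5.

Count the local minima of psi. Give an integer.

psi separates as a function of p plus a function of q, so ∇psi=0 decouples.
∂psi/∂p = -8p(p - 3)(p + 3) = 0 at p ∈ {-3, 0, 3}; ∂psi/∂q = 24q(q - 1)(q + 3) = 0 at q ∈ {-3, 0, 1}.
The Hessian is diagonal: diag(psi_pp, psi_qq). Second derivatives: psi_pp(-3)=-144, psi_pp(0)=72, psi_pp(3)=-144; psi_qq(-3)=288, psi_qq(0)=-72, psi_qq(1)=96.
Local minima occur where both diagonal entries positive: (0, -3), (0, 1). Count: 2.

2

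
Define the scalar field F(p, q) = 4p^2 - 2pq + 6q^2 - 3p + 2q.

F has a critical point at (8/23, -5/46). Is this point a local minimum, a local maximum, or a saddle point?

local minimum

The Hessian of F is constant: H = [[8, -2], [-2, 12]].
det(H) = 8·12 − (-2)² = 92.
det(H) > 0 and tr(H) = 20 > 0, so H is positive definite and the point is a local minimum.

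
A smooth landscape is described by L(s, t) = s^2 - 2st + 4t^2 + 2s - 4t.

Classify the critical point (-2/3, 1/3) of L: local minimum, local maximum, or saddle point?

The Hessian of L is constant: H = [[2, -2], [-2, 8]].
det(H) = 2·8 − (-2)² = 12.
det(H) > 0 and tr(H) = 10 > 0, so H is positive definite and the point is a local minimum.

local minimum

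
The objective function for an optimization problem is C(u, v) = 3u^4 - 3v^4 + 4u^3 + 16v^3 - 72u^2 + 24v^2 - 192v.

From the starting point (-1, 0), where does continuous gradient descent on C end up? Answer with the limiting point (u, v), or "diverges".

(-4, 2)

C is separable, so gradient descent decouples: u follows -∂C/∂u, v follows -∂C/∂v.
∂C/∂u = 12u(u - 3)(u + 4); at u=-1 this is 144, so u decreases.
∂C/∂v = -12(v - 4)(v - 2)(v + 2); at v=0 this is -192, so v increases.
u converges to its nearest critical value -4 (a local min of the u-part); v converges to 2. The iterate converges to (-4, 2).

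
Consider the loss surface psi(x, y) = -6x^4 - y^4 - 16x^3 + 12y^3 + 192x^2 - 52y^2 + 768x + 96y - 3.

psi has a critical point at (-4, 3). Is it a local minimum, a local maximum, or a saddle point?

saddle point

The mixed partial ∂²psi/∂x∂y is 0, so the Hessian at any point is diag(psi_xx, psi_yy) = diag(24(-3x^2 - 4x + 16), 4(-3y^2 + 18y - 26)).
At (-4, 3): H = diag(-384, 4).
The eigenvalues have opposite signs, so H is indefinite: a saddle point.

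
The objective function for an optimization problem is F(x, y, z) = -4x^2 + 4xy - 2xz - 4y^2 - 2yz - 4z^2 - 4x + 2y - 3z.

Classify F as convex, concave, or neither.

F is quadratic, so its Hessian is the constant matrix H = [[-8, 4, -2], [4, -8, -2], [-2, -2, -8]].
Leading principal minors: -8, 48, -288.
Signs alternate −, +, − ⇒ H ≺ 0 ⇒ concave.

concave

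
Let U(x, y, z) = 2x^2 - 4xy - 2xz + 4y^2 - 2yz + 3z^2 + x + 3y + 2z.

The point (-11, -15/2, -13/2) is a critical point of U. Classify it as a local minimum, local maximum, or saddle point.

The Hessian is constant: H = [[4, -4, -2], [-4, 8, -2], [-2, -2, 6]].
Leading principal minors: Δ₁ = 4, Δ₂ = 16, Δ₃ = 16.
All leading minors are positive, so H is positive definite: a local minimum.

local minimum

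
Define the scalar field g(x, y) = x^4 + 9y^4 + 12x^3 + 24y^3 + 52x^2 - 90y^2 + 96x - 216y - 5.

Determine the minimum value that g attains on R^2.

g(x,y) separates as P(x) + Q(y) − 5, so its minimum is min P + min Q − 5.
P'(x) = 4(x + 2)(x + 3)(x + 4) vanishes at x ∈ {-4, -3, -2}; Q'(y) = 36(y - 2)(y + 1)(y + 3) vanishes at y ∈ {-3, -1, 2}.
Local minima of P (where P''>0): P(-4)=-64, P(-2)=-64. Local minima of Q: Q(-3)=-81, Q(2)=-456.
So the global minimum of g is P(-4) + Q(2) − 5 = -64 − 456 − 5 = -525, attained at (-4, 2).

-525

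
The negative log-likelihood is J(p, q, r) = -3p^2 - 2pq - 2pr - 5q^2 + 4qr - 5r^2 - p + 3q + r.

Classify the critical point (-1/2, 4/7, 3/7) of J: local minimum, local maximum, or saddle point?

local maximum

The Hessian is constant: H = [[-6, -2, -2], [-2, -10, 4], [-2, 4, -10]].
Leading principal minors: Δ₁ = -6, Δ₂ = 56, Δ₃ = -392.
The minors alternate sign starting negative (−, +, −), so H is negative definite: a local maximum.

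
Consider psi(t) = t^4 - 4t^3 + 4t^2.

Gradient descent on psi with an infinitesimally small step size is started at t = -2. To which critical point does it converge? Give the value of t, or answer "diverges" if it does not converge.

psi'(t) = 4t(t - 2)(t - 1), so psi'(-2) = -96.
Gradient descent moves in the -psi' direction, i.e. t is increasing.
The nearest critical point in that direction is t = 0, where psi'' = 8 > 0 (a local minimum). The iterate converges there.

0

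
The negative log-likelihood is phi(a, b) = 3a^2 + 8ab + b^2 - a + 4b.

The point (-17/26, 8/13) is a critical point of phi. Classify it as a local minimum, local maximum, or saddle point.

The Hessian of phi is constant: H = [[6, 8], [8, 2]].
det(H) = 6·2 − 8² = -52.
Since det(H) < 0, H is indefinite and the critical point is a saddle point.

saddle point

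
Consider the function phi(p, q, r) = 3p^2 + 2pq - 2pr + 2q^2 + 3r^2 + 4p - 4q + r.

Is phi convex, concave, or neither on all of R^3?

convex

phi is quadratic, so its Hessian is the constant matrix H = [[6, 2, -2], [2, 4, 0], [-2, 0, 6]].
Leading principal minors: 6, 20, 104.
All positive ⇒ H ≻ 0 ⇒ convex.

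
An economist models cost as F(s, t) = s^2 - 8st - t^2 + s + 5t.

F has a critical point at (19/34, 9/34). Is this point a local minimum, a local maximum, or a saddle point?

The Hessian of F is constant: H = [[2, -8], [-8, -2]].
det(H) = 2·(-2) − (-8)² = -68.
Since det(H) < 0, H is indefinite and the critical point is a saddle point.

saddle point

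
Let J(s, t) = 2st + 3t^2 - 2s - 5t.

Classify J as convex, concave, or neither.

J is quadratic, so its Hessian is the constant matrix H = [[0, 2], [2, 6]].
det(H) = -4, tr(H) = 6.
det(H) < 0, so H is indefinite: neither convex nor concave.

neither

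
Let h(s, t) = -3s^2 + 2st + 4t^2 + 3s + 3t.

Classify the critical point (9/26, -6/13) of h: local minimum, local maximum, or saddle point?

saddle point

The Hessian of h is constant: H = [[-6, 2], [2, 8]].
det(H) = (-6)·8 − 2² = -52.
Since det(H) < 0, H is indefinite and the critical point is a saddle point.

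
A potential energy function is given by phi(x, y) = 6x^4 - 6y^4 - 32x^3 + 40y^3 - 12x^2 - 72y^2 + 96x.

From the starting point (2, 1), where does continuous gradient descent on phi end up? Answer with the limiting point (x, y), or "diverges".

phi is separable, so gradient descent decouples: x follows -∂phi/∂x, y follows -∂phi/∂y.
∂phi/∂x = 24(x - 4)(x - 1)(x + 1); at x=2 this is -144, so x increases.
∂phi/∂y = -24y(y - 3)(y - 2); at y=1 this is -48, so y increases.
x converges to its nearest critical value 4 (a local min of the x-part); y converges to 2. The iterate converges to (4, 2).

(4, 2)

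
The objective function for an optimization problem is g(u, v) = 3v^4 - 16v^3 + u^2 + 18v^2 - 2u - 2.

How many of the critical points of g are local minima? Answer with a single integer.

g separates as a function of u plus a function of v, so ∇g=0 decouples.
∂g/∂u = 2(u - 1) = 0 at u ∈ {1}; ∂g/∂v = 12v(v - 3)(v - 1) = 0 at v ∈ {0, 1, 3}.
The Hessian is diagonal: diag(g_uu, g_vv). Second derivatives: g_uu(1)=2; g_vv(0)=36, g_vv(1)=-24, g_vv(3)=72.
Local minima occur where both diagonal entries positive: (1, 0), (1, 3). Count: 2.

2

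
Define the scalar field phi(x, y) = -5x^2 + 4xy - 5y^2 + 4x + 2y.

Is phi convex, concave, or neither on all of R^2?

phi is quadratic, so its Hessian is the constant matrix H = [[-10, 4], [4, -10]].
det(H) = 84, tr(H) = -20.
det(H) > 0 and tr(H) < 0, so H is negative definite everywhere: concave.

concave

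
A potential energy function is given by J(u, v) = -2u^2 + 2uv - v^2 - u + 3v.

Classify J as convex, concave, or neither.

concave

J is quadratic, so its Hessian is the constant matrix H = [[-4, 2], [2, -2]].
det(H) = 4, tr(H) = -6.
det(H) > 0 and tr(H) < 0, so H is negative definite everywhere: concave.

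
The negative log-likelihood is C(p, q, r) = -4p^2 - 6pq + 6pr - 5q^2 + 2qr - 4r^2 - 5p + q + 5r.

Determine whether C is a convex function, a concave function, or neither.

C is quadratic, so its Hessian is the constant matrix H = [[-8, -6, 6], [-6, -10, 2], [6, 2, -8]].
Leading principal minors: -8, 44, -104.
Signs alternate −, +, − ⇒ H ≺ 0 ⇒ concave.

concave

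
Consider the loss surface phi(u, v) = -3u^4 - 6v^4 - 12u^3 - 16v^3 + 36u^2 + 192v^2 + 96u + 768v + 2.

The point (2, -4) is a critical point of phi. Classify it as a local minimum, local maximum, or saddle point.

The mixed partial ∂²phi/∂u∂v is 0, so the Hessian at any point is diag(phi_uu, phi_vv) = diag(36(-u^2 - 2u + 2), 24(-3v^2 - 4v + 16)).
At (2, -4): H = diag(-216, -384).
Both eigenvalues are negative, so H is negative definite: a local maximum.

local maximum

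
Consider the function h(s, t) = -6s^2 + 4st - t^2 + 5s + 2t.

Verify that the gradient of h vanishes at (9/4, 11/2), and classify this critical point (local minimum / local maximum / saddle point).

local maximum

∇h = (-12s + 4t + 5, 4s - 2t + 2); substituting (9/4, 11/2) gives ∇h = (0, 0), so (9/4, 11/2) is indeed a critical point.
The Hessian of h is constant: H = [[-12, 4], [4, -2]].
det(H) = (-12)·(-2) − 4² = 8.
det(H) > 0 and tr(H) = -14 < 0, so H is negative definite and the point is a local maximum.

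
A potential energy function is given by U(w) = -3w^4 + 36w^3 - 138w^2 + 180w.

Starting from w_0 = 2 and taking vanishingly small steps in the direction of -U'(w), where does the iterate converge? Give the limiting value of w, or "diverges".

U'(w) = -12(w - 5)(w - 3)(w - 1), so U'(2) = -36.
Gradient descent moves in the -U' direction, i.e. w is increasing.
The nearest critical point in that direction is w = 3, where U'' = 48 > 0 (a local minimum). The iterate converges there.

3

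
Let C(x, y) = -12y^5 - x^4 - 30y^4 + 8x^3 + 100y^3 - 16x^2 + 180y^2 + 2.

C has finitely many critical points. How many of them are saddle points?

C separates as a function of x plus a function of y, so ∇C=0 decouples.
∂C/∂x = -4x(x - 4)(x - 2) = 0 at x ∈ {0, 2, 4}; ∂C/∂y = -60y(y - 2)(y + 1)(y + 3) = 0 at y ∈ {-3, -1, 0, 2}.
The Hessian is diagonal: diag(C_xx, C_yy). Second derivatives: C_xx(0)=-32, C_xx(2)=16, C_xx(4)=-32; C_yy(-3)=1800, C_yy(-1)=-360, C_yy(0)=360, C_yy(2)=-1800.
Saddle points occur where the two diagonal entries have opposite signs: (0, -3), (0, 0), (2, -1), (2, 2), (4, -3), (4, 0). Count: 6.

6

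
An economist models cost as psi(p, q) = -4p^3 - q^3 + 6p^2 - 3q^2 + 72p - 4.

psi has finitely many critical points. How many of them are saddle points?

psi separates as a function of p plus a function of q, so ∇psi=0 decouples.
∂psi/∂p = -12(p - 3)(p + 2) = 0 at p ∈ {-2, 3}; ∂psi/∂q = -3q(q + 2) = 0 at q ∈ {-2, 0}.
The Hessian is diagonal: diag(psi_pp, psi_qq). Second derivatives: psi_pp(-2)=60, psi_pp(3)=-60; psi_qq(-2)=6, psi_qq(0)=-6.
Saddle points occur where the two diagonal entries have opposite signs: (-2, 0), (3, -2). Count: 2.

2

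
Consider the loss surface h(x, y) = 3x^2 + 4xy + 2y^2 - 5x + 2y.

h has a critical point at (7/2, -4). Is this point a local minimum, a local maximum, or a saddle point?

local minimum

The Hessian of h is constant: H = [[6, 4], [4, 4]].
det(H) = 6·4 − 4² = 8.
det(H) > 0 and tr(H) = 10 > 0, so H is positive definite and the point is a local minimum.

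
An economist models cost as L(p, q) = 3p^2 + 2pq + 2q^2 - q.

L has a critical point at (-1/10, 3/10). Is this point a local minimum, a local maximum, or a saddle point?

The Hessian of L is constant: H = [[6, 2], [2, 4]].
det(H) = 6·4 − 2² = 20.
det(H) > 0 and tr(H) = 10 > 0, so H is positive definite and the point is a local minimum.

local minimum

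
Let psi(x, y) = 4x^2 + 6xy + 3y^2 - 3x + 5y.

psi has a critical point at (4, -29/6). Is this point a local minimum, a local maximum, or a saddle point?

local minimum

The Hessian of psi is constant: H = [[8, 6], [6, 6]].
det(H) = 8·6 − 6² = 12.
det(H) > 0 and tr(H) = 14 > 0, so H is positive definite and the point is a local minimum.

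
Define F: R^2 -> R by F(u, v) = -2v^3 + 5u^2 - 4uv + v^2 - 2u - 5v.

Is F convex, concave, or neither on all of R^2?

The term -2v^3 is cubic, so the Hessian is not constant.
∂²F/∂v² = -12v + 2, which takes both signs as v varies (negative for sufficiently large v). A diagonal entry of the Hessian changing sign means the Hessian is neither positive- nor negative-semidefinite on all of R^2.

neither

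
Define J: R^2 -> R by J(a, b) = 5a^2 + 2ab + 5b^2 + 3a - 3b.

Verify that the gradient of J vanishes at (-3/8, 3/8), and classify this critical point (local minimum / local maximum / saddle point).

local minimum

∇J = (10a + 2b + 3, 2a + 10b - 3); substituting (-3/8, 3/8) gives ∇J = (0, 0), so (-3/8, 3/8) is indeed a critical point.
The Hessian of J is constant: H = [[10, 2], [2, 10]].
det(H) = 10·10 − 2² = 96.
det(H) > 0 and tr(H) = 20 > 0, so H is positive definite and the point is a local minimum.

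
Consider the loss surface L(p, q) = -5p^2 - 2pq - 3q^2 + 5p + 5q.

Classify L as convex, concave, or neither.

concave

L is quadratic, so its Hessian is the constant matrix H = [[-10, -2], [-2, -6]].
det(H) = 56, tr(H) = -16.
det(H) > 0 and tr(H) < 0, so H is negative definite everywhere: concave.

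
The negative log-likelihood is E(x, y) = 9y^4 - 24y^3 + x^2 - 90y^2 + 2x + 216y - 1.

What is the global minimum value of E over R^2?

-458

E(x,y) separates as P(x) + Q(y) − 1, so its minimum is min P + min Q − 1.
P'(x) = 2x + 2 vanishes at x ∈ {-1}; Q'(y) = 36(y - 3)(y - 1)(y + 2) vanishes at y ∈ {-2, 1, 3}.
Local minima of P (where P''>0): P(-1)=-1. Local minima of Q: Q(-2)=-456, Q(3)=-81.
So the global minimum of E is P(-1) + Q(-2) − 1 = -1 − 456 − 1 = -458, attained at (-1, -2).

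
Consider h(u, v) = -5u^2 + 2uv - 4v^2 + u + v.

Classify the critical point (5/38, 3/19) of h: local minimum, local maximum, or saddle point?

The Hessian of h is constant: H = [[-10, 2], [2, -8]].
det(H) = (-10)·(-8) − 2² = 76.
det(H) > 0 and tr(H) = -18 < 0, so H is negative definite and the point is a local maximum.

local maximum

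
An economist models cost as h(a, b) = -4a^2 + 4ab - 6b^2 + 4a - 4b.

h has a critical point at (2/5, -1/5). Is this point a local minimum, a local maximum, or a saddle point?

local maximum

The Hessian of h is constant: H = [[-8, 4], [4, -12]].
det(H) = (-8)·(-12) − 4² = 80.
det(H) > 0 and tr(H) = -20 < 0, so H is negative definite and the point is a local maximum.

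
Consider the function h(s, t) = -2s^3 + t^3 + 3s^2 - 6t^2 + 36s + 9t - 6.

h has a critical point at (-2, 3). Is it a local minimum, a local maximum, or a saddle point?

The mixed partial ∂²h/∂s∂t is 0, so the Hessian at any point is diag(h_ss, h_tt) = diag(6(-2s + 1), 6(t - 2)).
At (-2, 3): H = diag(30, 6).
Both eigenvalues are positive, so H is positive definite: a local minimum.

local minimum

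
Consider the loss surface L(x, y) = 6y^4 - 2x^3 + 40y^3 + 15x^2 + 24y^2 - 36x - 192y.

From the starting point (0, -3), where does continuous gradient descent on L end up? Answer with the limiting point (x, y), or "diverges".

(2, -4)

L is separable, so gradient descent decouples: x follows -∂L/∂x, y follows -∂L/∂y.
∂L/∂x = -6(x - 3)(x - 2); at x=0 this is -36, so x increases.
∂L/∂y = 24(y - 1)(y + 2)(y + 4); at y=-3 this is 96, so y decreases.
x converges to its nearest critical value 2 (a local min of the x-part); y converges to -4. The iterate converges to (2, -4).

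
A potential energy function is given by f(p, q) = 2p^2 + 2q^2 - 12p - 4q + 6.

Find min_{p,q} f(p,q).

f(p,q) separates as A(p) + B(q) + 6, so its minimum is min A + min B + 6.
A'(p) = 4p - 12 vanishes at p ∈ {3}; B'(q) = 4q - 4 vanishes at q ∈ {1}.
Local minima of A (where A''>0): A(3)=-18. Local minima of B: B(1)=-2.
So the global minimum of f is A(3) + B(1) + 6 = -18 − 2 + 6 = -14, attained at (3, 1).

-14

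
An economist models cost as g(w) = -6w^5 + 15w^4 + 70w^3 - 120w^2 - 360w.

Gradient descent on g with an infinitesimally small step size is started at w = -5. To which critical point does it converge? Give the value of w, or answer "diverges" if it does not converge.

-2

g'(w) = -30(w - 3)(w - 2)(w + 1)(w + 2), so g'(-5) = -20160.
Gradient descent moves in the -g' direction, i.e. w is increasing.
The nearest critical point in that direction is w = -2, where g'' = 600 > 0 (a local minimum). The iterate converges there.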